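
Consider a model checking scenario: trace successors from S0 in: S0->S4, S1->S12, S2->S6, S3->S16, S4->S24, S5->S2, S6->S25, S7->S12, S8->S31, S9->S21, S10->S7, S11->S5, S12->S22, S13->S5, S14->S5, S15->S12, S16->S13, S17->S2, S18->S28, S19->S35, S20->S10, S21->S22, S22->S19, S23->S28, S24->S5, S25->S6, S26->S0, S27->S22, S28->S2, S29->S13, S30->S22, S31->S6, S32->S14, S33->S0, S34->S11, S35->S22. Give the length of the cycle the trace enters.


Trace from S0 until a state repeats:
  S0 -> S4 -> S24 -> S5 -> S2 -> S6 -> S25 -> S6
S6 first seen at step 5, revisited at step 7.
Cycle length = 7 - 5 = 2

2


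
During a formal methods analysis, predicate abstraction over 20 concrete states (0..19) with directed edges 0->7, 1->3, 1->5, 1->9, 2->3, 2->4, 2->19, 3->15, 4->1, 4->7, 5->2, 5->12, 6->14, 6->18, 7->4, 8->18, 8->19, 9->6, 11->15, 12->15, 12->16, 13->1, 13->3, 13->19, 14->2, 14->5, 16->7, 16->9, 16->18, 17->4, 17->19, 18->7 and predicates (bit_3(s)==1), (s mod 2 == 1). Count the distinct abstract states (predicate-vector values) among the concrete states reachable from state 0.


BFS from 0:
Concrete reachable: {0, 1, 2, 3, 4, 5, 6, 7, 9, 12, 14, 15, 16, 18, 19}
Abstract via predicates (bit_3(s)==1), (s mod 2 == 1):
  (0,0) <- {0, 2, 4, 6, 16, 18}
  (0,1) <- {1, 3, 5, 7, 19}
  (1,0) <- {12, 14}
  (1,1) <- {9, 15}
Distinct abstract states = 4

4


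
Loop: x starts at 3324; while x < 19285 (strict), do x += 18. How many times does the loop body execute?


Step 1: x goes from 3324 toward 19285 by 18; the body runs while x<19285, so iterations = ceil((bound-start)/step)
Step 2: Distance=15961
Step 3: ceil(15961/18)=887

887


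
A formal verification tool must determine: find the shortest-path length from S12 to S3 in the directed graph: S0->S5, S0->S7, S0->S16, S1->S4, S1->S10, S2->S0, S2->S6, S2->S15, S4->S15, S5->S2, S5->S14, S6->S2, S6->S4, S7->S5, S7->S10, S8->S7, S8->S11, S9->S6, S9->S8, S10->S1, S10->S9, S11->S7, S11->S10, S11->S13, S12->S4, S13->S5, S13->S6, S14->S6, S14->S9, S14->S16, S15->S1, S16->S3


BFS layer-by-layer from S12:
  dist 0: {S12}
  dist 1: {S4}
  dist 2: {S15}
  dist 3: {S1}
  dist 4: {S10}
  dist 5: {S9}
  dist 6: {S6, S8}
  dist 7: {S2, S7, S11}
  dist 8: {S0, S5, S13}
  dist 9: {S14, S16}
  dist 10: {S3}
  -> S3 reached at distance 10
Shortest path length = 10

10


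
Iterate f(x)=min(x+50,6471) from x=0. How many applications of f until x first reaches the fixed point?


Step 1: x=0, cap=6471, increment=50
Step 2: x grows by 50 each step until capped at 6471; fixed point is x=6471
Step 3: iterations = ceil(6471/50) = 130

130


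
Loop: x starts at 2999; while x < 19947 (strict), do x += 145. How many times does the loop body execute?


Step 1: x goes from 2999 toward 19947 by 145; the body runs while x<19947, so iterations = ceil((bound-start)/step)
Step 2: Distance=16948
Step 3: ceil(16948/145)=117

117


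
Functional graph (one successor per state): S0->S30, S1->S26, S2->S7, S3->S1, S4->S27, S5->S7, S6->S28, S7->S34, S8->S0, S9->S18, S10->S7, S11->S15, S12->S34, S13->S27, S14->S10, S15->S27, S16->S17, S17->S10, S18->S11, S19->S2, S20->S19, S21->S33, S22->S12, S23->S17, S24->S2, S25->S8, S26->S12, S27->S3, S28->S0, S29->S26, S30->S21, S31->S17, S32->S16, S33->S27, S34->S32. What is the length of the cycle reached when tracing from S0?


Trace from S0 until a state repeats:
  S0 -> S30 -> S21 -> S33 -> S27 -> S3 -> S1 -> S26 -> S12 -> S34 -> S32 -> S16 -> S17 -> S10 -> S7 -> S34
S34 first seen at step 9, revisited at step 15.
Cycle length = 15 - 9 = 6

6


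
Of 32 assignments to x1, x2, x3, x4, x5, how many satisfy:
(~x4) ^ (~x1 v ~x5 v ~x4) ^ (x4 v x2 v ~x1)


CNF with 3 clauses over 5 vars (32 assignments).
An assignment satisfies CNF iff every clause has >=1 true literal.
Check each row (bits = x1,x2,x3,x4,x5; clause T/F shown):
  row 0 [00000]: clauses=TTT -> 1
  row 1 [00001]: clauses=TTT -> 1
  row 2 [00010]: clauses=FTT -> 0
  row 3 [00011]: clauses=FTT -> 0
  row 4 [00100]: clauses=TTT -> 1
  row 5 [00101]: clauses=TTT -> 1
  row 6 [00110]: clauses=FTT -> 0
  row 7 [00111]: clauses=FTT -> 0
  row 8 [01000]: clauses=TTT -> 1
  row 9 [01001]: clauses=TTT -> 1
  row 10 [01010]: clauses=FTT -> 0
  row 11 [01011]: clauses=FTT -> 0
  row 12 [01100]: clauses=TTT -> 1
  row 13 [01101]: clauses=TTT -> 1
  row 14 [01110]: clauses=FTT -> 0
  row 15 [01111]: clauses=FTT -> 0
  row 16 [10000]: clauses=TTF -> 0
  row 17 [10001]: clauses=TTF -> 0
  row 18 [10010]: clauses=FTT -> 0
  row 19 [10011]: clauses=FFT -> 0
  row 20 [10100]: clauses=TTF -> 0
  row 21 [10101]: clauses=TTF -> 0
  row 22 [10110]: clauses=FTT -> 0
  row 23 [10111]: clauses=FFT -> 0
  row 24 [11000]: clauses=TTT -> 1
  row 25 [11001]: clauses=TTT -> 1
  row 26 [11010]: clauses=FTT -> 0
  row 27 [11011]: clauses=FFT -> 0
  row 28 [11100]: clauses=TTT -> 1
  row 29 [11101]: clauses=TTT -> 1
  row 30 [11110]: clauses=FTT -> 0
  row 31 [11111]: clauses=FFT -> 0
Full result column, 8 rows per line (x1,x2 fixed per line; x3,x4,x5 runs 000..111 left to right):
  rows 0-7 [x1,x2=00]: 11001100  (ones: 4)
  rows 8-15 [x1,x2=01]: 11001100  (ones: 4)
  rows 16-23 [x1,x2=10]: 00000000  (ones: 0)
  rows 24-31 [x1,x2=11]: 11001100  (ones: 4)
Satisfying assignments = 4+4+0+4 = 12

12


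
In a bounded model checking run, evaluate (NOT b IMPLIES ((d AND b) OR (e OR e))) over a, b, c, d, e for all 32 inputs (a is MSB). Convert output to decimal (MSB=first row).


Formula: (NOT b IMPLIES ((d AND b) OR (e OR e))) over a, b, c, d, e (32 rows)
Evaluate each row (bits = a,b,c,d,e, MSB first):
  row 0 [00000]: (NOT 0 IMPLIES ((0 AND 0) OR (0 OR 0))) -> 0
  row 1 [00001]: (NOT 0 IMPLIES ((0 AND 0) OR (1 OR 1))) -> 1
  row 2 [00010]: (NOT 0 IMPLIES ((1 AND 0) OR (0 OR 0))) -> 0
  row 3 [00011]: (NOT 0 IMPLIES ((1 AND 0) OR (1 OR 1))) -> 1
  row 4 [00100]: (NOT 0 IMPLIES ((0 AND 0) OR (0 OR 0))) -> 0
  row 5 [00101]: (NOT 0 IMPLIES ((0 AND 0) OR (1 OR 1))) -> 1
  row 6 [00110]: (NOT 0 IMPLIES ((1 AND 0) OR (0 OR 0))) -> 0
  row 7 [00111]: (NOT 0 IMPLIES ((1 AND 0) OR (1 OR 1))) -> 1
  row 8 [01000]: (NOT 1 IMPLIES ((0 AND 1) OR (0 OR 0))) -> 1
  row 9 [01001]: (NOT 1 IMPLIES ((0 AND 1) OR (1 OR 1))) -> 1
  row 10 [01010]: (NOT 1 IMPLIES ((1 AND 1) OR (0 OR 0))) -> 1
  row 11 [01011]: (NOT 1 IMPLIES ((1 AND 1) OR (1 OR 1))) -> 1
  row 12 [01100]: (NOT 1 IMPLIES ((0 AND 1) OR (0 OR 0))) -> 1
  row 13 [01101]: (NOT 1 IMPLIES ((0 AND 1) OR (1 OR 1))) -> 1
  row 14 [01110]: (NOT 1 IMPLIES ((1 AND 1) OR (0 OR 0))) -> 1
  row 15 [01111]: (NOT 1 IMPLIES ((1 AND 1) OR (1 OR 1))) -> 1
  row 16 [10000]: (NOT 0 IMPLIES ((0 AND 0) OR (0 OR 0))) -> 0
  row 17 [10001]: (NOT 0 IMPLIES ((0 AND 0) OR (1 OR 1))) -> 1
  row 18 [10010]: (NOT 0 IMPLIES ((1 AND 0) OR (0 OR 0))) -> 0
  row 19 [10011]: (NOT 0 IMPLIES ((1 AND 0) OR (1 OR 1))) -> 1
  row 20 [10100]: (NOT 0 IMPLIES ((0 AND 0) OR (0 OR 0))) -> 0
  row 21 [10101]: (NOT 0 IMPLIES ((0 AND 0) OR (1 OR 1))) -> 1
  row 22 [10110]: (NOT 0 IMPLIES ((1 AND 0) OR (0 OR 0))) -> 0
  row 23 [10111]: (NOT 0 IMPLIES ((1 AND 0) OR (1 OR 1))) -> 1
  row 24 [11000]: (NOT 1 IMPLIES ((0 AND 1) OR (0 OR 0))) -> 1
  row 25 [11001]: (NOT 1 IMPLIES ((0 AND 1) OR (1 OR 1))) -> 1
  row 26 [11010]: (NOT 1 IMPLIES ((1 AND 1) OR (0 OR 0))) -> 1
  row 27 [11011]: (NOT 1 IMPLIES ((1 AND 1) OR (1 OR 1))) -> 1
  row 28 [11100]: (NOT 1 IMPLIES ((0 AND 1) OR (0 OR 0))) -> 1
  row 29 [11101]: (NOT 1 IMPLIES ((0 AND 1) OR (1 OR 1))) -> 1
  row 30 [11110]: (NOT 1 IMPLIES ((1 AND 1) OR (0 OR 0))) -> 1
  row 31 [11111]: (NOT 1 IMPLIES ((1 AND 1) OR (1 OR 1))) -> 1
Full result column, 4 rows per line (a,b,c fixed per line; d,e runs 00..11 left to right):
  rows 0-3 [a,b,c=000]: 0101  = hex 5
  rows 4-7 [a,b,c=001]: 0101  = hex 5
  rows 8-11 [a,b,c=010]: 1111  = hex F
  rows 12-15 [a,b,c=011]: 1111  = hex F
  rows 16-19 [a,b,c=100]: 0101  = hex 5
  rows 20-23 [a,b,c=101]: 0101  = hex 5
  rows 24-27 [a,b,c=110]: 1111  = hex F
  rows 28-31 [a,b,c=111]: 1111  = hex F
Output column (row 0 .. row 31) = 01010101111111110101010111111111
Output column grouped in 4s = 0101 0101 1111 1111 0101 0101 1111 1111 = 0x55FF55FF
Convert to decimal digit by digit (value = value*16 + digit):
  5 -> 5
  5*16 + 5 = 85
  85*16 + 15 (F) = 1375
  1375*16 + 15 (F) = 22015
  22015*16 + 5 = 352245
  352245*16 + 5 = 5635925
  5635925*16 + 15 (F) = 90174815
  90174815*16 + 15 (F) = 1442797055
Decimal = 1442797055

1442797055


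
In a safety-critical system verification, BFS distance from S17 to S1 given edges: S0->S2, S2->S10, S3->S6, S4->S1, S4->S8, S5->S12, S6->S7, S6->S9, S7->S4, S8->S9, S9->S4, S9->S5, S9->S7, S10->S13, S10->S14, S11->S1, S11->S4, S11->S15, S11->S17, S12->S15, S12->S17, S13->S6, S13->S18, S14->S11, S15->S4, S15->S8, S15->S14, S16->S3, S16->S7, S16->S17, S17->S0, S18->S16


BFS layer-by-layer from S17:
  dist 0: {S17}
  dist 1: {S0}
  dist 2: {S2}
  dist 3: {S10}
  dist 4: {S13, S14}
  dist 5: {S6, S11, S18}
  dist 6: {S1, S4, S7, S9, S15, S16}
  -> S1 reached at distance 6
Shortest path length = 6

6


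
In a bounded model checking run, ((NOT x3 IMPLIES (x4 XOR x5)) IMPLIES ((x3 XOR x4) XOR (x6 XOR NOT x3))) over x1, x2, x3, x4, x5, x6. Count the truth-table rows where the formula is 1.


Formula: ((NOT x3 IMPLIES (x4 XOR x5)) IMPLIES ((x3 XOR x4) XOR (x6 XOR NOT x3))) over 6 vars (64 rows)
Evaluate each row (x1, x2, x3, x4, x5, x6 as bits, MSB first):
  row 0 [000000]: ((NOT 0 IMPLIES (0 XOR 0)) IMPLIES ((0 XOR 0) XOR (0 XOR NOT 0))) -> 1
  row 1 [000001]: ((NOT 0 IMPLIES (0 XOR 0)) IMPLIES ((0 XOR 0) XOR (1 XOR NOT 0))) -> 1
  row 2 [000010]: ((NOT 0 IMPLIES (0 XOR 1)) IMPLIES ((0 XOR 0) XOR (0 XOR NOT 0))) -> 1
  row 3 [000011]: ((NOT 0 IMPLIES (0 XOR 1)) IMPLIES ((0 XOR 0) XOR (1 XOR NOT 0))) -> 0
  row 4 [000100]: ((NOT 0 IMPLIES (1 XOR 0)) IMPLIES ((0 XOR 1) XOR (0 XOR NOT 0))) -> 0
  (every remaining row is evaluated the same way; all 64 results are listed next)
Full result column, 8 rows per line (x1,x2,x3 fixed per line; x4,x5,x6 runs 000..111 left to right):
  rows 0-7 [x1,x2,x3=000]: 11100111  (ones: 6)
  rows 8-15 [x1,x2,x3=001]: 10100101  (ones: 4)
  rows 16-23 [x1,x2,x3=010]: 11100111  (ones: 6)
  rows 24-31 [x1,x2,x3=011]: 10100101  (ones: 4)
  rows 32-39 [x1,x2,x3=100]: 11100111  (ones: 6)
  rows 40-47 [x1,x2,x3=101]: 10100101  (ones: 4)
  rows 48-55 [x1,x2,x3=110]: 11100111  (ones: 6)
  rows 56-63 [x1,x2,x3=111]: 10100101  (ones: 4)
Count of 1-rows = 6+4+6+4+6+4+6+4 = 40

40


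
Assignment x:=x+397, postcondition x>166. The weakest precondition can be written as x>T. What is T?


Formula: wp(x:=E, P) = P[E/x] (substitute E for x in postcondition)
Step 1: Postcondition: x>166
Step 2: Substitute x+397 for x: x+397>166
Step 3: Solve for x: x > 166-397 = -231

-231


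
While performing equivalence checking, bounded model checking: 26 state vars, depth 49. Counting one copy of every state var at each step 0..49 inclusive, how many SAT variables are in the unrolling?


BMC unrolls to depth k, creating one copy of each state var for steps 0..k.
Step count = 49 + 1 = 50 (steps 0 through 49)
Vars per step = 26
Total = 26 * 50 = 1300

1300


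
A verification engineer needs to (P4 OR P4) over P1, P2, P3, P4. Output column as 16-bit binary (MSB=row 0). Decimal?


Formula: (P4 OR P4) over P1, P2, P3, P4 (16 rows)
Evaluate each row (bits = P1,P2,P3,P4, MSB first):
  row 0 [0000]: (0 OR 0) -> 0
  row 1 [0001]: (1 OR 1) -> 1
  row 2 [0010]: (0 OR 0) -> 0
  row 3 [0011]: (1 OR 1) -> 1
  row 4 [0100]: (0 OR 0) -> 0
  row 5 [0101]: (1 OR 1) -> 1
  row 6 [0110]: (0 OR 0) -> 0
  row 7 [0111]: (1 OR 1) -> 1
  row 8 [1000]: (0 OR 0) -> 0
  row 9 [1001]: (1 OR 1) -> 1
  row 10 [1010]: (0 OR 0) -> 0
  row 11 [1011]: (1 OR 1) -> 1
  row 12 [1100]: (0 OR 0) -> 0
  row 13 [1101]: (1 OR 1) -> 1
  row 14 [1110]: (0 OR 0) -> 0
  row 15 [1111]: (1 OR 1) -> 1
Full result column, 4 rows per line (P1,P2 fixed per line; P3,P4 runs 00..11 left to right):
  rows 0-3 [P1,P2=00]: 0101  = hex 5
  rows 4-7 [P1,P2=01]: 0101  = hex 5
  rows 8-11 [P1,P2=10]: 0101  = hex 5
  rows 12-15 [P1,P2=11]: 0101  = hex 5
Output column (row 0 .. row 15) = 0101010101010101
Output column grouped in 4s = 0101 0101 0101 0101 = 0x5555
Convert to decimal digit by digit (value = value*16 + digit):
  5 -> 5
  5*16 + 5 = 85
  85*16 + 5 = 1365
  1365*16 + 5 = 21845
Decimal = 21845

21845


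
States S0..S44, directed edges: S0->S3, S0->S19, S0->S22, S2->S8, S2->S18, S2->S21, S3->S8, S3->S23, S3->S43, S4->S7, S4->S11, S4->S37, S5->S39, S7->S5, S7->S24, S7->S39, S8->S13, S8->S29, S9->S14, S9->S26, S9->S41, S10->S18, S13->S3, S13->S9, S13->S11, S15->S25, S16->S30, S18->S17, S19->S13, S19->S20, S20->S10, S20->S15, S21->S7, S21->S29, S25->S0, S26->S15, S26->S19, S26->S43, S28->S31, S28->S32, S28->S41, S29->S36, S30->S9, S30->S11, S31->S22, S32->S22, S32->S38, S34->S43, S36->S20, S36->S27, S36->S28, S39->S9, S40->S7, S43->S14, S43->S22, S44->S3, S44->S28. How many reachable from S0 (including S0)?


BFS from S0:
  layer 0: {S0}
  layer 1: {S3, S19, S22}
  layer 2: {S8, S13, S20, S23, S43}
  layer 3: {S9, S10, S11, S14, S15, S29}
  layer 4: {S18, S25, S26, S36, S41}
  layer 5: {S17, S27, S28}
  layer 6: {S31, S32}
  layer 7: {S38}
Reachable set: {S0, S3, S8, S9, S10, S11, S13, S14, S15, S17, S18, S19, S20, S22, S23, S25, S26, S27, S28, S29, S31, S32, S36, S38, S41, S43}
Count = 26

26


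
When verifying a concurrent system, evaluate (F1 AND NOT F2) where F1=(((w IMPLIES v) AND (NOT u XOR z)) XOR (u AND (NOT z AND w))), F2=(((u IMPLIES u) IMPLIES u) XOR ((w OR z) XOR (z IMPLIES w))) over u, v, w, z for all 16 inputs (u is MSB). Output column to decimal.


F1 = (((w IMPLIES v) AND (NOT u XOR z)) XOR (u AND (NOT z AND w)))
F2 = (((u IMPLIES u) IMPLIES u) XOR ((w OR z) XOR (z IMPLIES w)))
Counterexample to F1=>F2 is where F1=1 and F2=0.
Evaluate each row (bits = u,v,w,z, MSB first):
  row 0 [0000]: F1=1 F2=1 -> F1&~F2 -> 0
  row 1 [0001]: F1=0 F2=1 -> F1&~F2 -> 0
  row 2 [0010]: F1=0 F2=0 -> F1&~F2 -> 0
  row 3 [0011]: F1=0 F2=0 -> F1&~F2 -> 0
  row 4 [0100]: F1=1 F2=1 -> F1&~F2 -> 0
  row 5 [0101]: F1=0 F2=1 -> F1&~F2 -> 0
  row 6 [0110]: F1=1 F2=0 -> F1&~F2 -> 1
  row 7 [0111]: F1=0 F2=0 -> F1&~F2 -> 0
  row 8 [1000]: F1=0 F2=0 -> F1&~F2 -> 0
  row 9 [1001]: F1=1 F2=0 -> F1&~F2 -> 1
  row 10 [1010]: F1=1 F2=1 -> F1&~F2 -> 0
  row 11 [1011]: F1=0 F2=1 -> F1&~F2 -> 0
  row 12 [1100]: F1=0 F2=0 -> F1&~F2 -> 0
  row 13 [1101]: F1=1 F2=0 -> F1&~F2 -> 1
  row 14 [1110]: F1=1 F2=1 -> F1&~F2 -> 0
  row 15 [1111]: F1=1 F2=1 -> F1&~F2 -> 0
Full result column, 4 rows per line (u,v fixed per line; w,z runs 00..11 left to right):
  rows 0-3 [u,v=00]: 0000  = hex 0
  rows 4-7 [u,v=01]: 0010  = hex 2
  rows 8-11 [u,v=10]: 0100  = hex 4
  rows 12-15 [u,v=11]: 0100  = hex 4
Counterexample vector (row 0 .. row 15) = 0000001001000100
Output column grouped in 4s = 0000 0010 0100 0100 = 0x0244
Convert to decimal digit by digit (value = value*16 + digit):
  0 -> 0
  0*16 + 2 = 2
  2*16 + 4 = 36
  36*16 + 4 = 580
Decimal = 580

580


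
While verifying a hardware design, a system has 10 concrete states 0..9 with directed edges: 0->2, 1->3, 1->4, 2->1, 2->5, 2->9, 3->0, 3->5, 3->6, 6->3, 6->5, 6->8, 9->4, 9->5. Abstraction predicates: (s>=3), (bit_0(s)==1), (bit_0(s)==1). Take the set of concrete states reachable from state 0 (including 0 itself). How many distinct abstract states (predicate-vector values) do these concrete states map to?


BFS from 0:
Concrete reachable: {0, 1, 2, 3, 4, 5, 6, 8, 9}
Abstract via predicates (s>=3), (bit_0(s)==1), (bit_0(s)==1):
  (0,0,0) <- {0, 2}
  (0,1,1) <- {1}
  (1,0,0) <- {4, 6, 8}
  (1,1,1) <- {3, 5, 9}
Distinct abstract states = 4

4


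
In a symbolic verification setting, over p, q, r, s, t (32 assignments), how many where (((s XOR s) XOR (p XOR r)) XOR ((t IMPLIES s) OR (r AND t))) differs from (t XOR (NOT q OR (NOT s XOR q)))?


F1 = (((s XOR s) XOR (p XOR r)) XOR ((t IMPLIES s) OR (r AND t)))
F2 = (t XOR (NOT q OR (NOT s XOR q)))
Evaluate both on each of 32 rows (bits = p,q,r,s,t):
  row 0 [00000]: F1=1 F2=1 -> 0
  row 1 [00001]: F1=0 F2=0 -> 0
  row 2 [00010]: F1=1 F2=1 -> 0
  row 3 [00011]: F1=1 F2=0 (differ) -> 1
  row 4 [00100]: F1=0 F2=1 (differ) -> 1
  row 5 [00101]: F1=0 F2=0 -> 0
  row 6 [00110]: F1=0 F2=1 (differ) -> 1
  row 7 [00111]: F1=0 F2=0 -> 0
  row 8 [01000]: F1=1 F2=0 (differ) -> 1
  row 9 [01001]: F1=0 F2=1 (differ) -> 1
  row 10 [01010]: F1=1 F2=1 -> 0
  row 11 [01011]: F1=1 F2=0 (differ) -> 1
  row 12 [01100]: F1=0 F2=0 -> 0
  row 13 [01101]: F1=0 F2=1 (differ) -> 1
  row 14 [01110]: F1=0 F2=1 (differ) -> 1
  row 15 [01111]: F1=0 F2=0 -> 0
  row 16 [10000]: F1=0 F2=1 (differ) -> 1
  row 17 [10001]: F1=1 F2=0 (differ) -> 1
  row 18 [10010]: F1=0 F2=1 (differ) -> 1
  row 19 [10011]: F1=0 F2=0 -> 0
  row 20 [10100]: F1=1 F2=1 -> 0
  row 21 [10101]: F1=1 F2=0 (differ) -> 1
  row 22 [10110]: F1=1 F2=1 -> 0
  row 23 [10111]: F1=1 F2=0 (differ) -> 1
  row 24 [11000]: F1=0 F2=0 -> 0
  row 25 [11001]: F1=1 F2=1 -> 0
  row 26 [11010]: F1=0 F2=1 (differ) -> 1
  row 27 [11011]: F1=0 F2=0 -> 0
  row 28 [11100]: F1=1 F2=0 (differ) -> 1
  row 29 [11101]: F1=1 F2=1 -> 0
  row 30 [11110]: F1=1 F2=1 -> 0
  row 31 [11111]: F1=1 F2=0 (differ) -> 1
Full result column, 8 rows per line (p,q fixed per line; r,s,t runs 000..111 left to right):
  rows 0-7 [p,q=00]: 00011010  (ones: 3)
  rows 8-15 [p,q=01]: 11010110  (ones: 5)
  rows 16-23 [p,q=10]: 11100101  (ones: 5)
  rows 24-31 [p,q=11]: 00101001  (ones: 3)
Disagreements = 3+5+5+3 = 16

16


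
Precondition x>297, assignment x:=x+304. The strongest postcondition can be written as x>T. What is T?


Formula: sp(P, x:=E) = exists old_x. (x = E[old_x/x]) AND P[old_x/x] (old_x is the value of x before the assignment; eliminate old_x by solving x = E[old_x/x] for old_x)
Step 1: Precondition P: x>297, i.e. old_x > 297
Step 2: Assignment gives x = old_x + 304, so old_x = x - 304
Step 3: Substitute into P: x - 304 > 297
Step 4: Simplify: x > 297+304 = 601

601


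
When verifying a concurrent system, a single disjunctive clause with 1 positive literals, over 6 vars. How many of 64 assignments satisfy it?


Step 1: Total=2^6=64
Step 2: Unsat when all 1 false: 2^5=32
Step 3: Sat=64-32=32

32


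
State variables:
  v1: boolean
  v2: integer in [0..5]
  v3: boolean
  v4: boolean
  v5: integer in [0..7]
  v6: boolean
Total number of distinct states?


State space = product of domain sizes of all variables.
Domain sizes:
  v1 (boolean): 2
  v2 (integer in [0..5]): 6
  v3 (boolean): 2
  v4 (boolean): 2
  v5 (integer in [0..7]): 8
  v6 (boolean): 2
Product = 2 * 6 * 2 * 2 * 8 * 2 = 768

768


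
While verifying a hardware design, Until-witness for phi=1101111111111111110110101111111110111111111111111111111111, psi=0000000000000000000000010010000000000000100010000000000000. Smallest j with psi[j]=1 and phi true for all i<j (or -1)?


(phi U psi) at 0: need smallest j with psi[j]=1 and phi[i]=1 for all i in [0,j).
Scan from step 0:
  step 0: phi=1, psi=0 -> continue
  step 1: phi=1, psi=0 -> continue
  step 2: phi=0 -> phi-prefix broken from here
  step 23: psi=1 but phi already failed -> not a witness
  step 26: psi=1 but phi already failed -> not a witness
  step 40: psi=1 but phi already failed -> not a witness
  step 44: psi=1 but phi already failed -> not a witness
  end of trace: no witness -> -1
Witness step = -1

-1


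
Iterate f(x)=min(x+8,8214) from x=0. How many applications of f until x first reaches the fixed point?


Step 1: x=0, cap=8214, increment=8
Step 2: x grows by 8 each step until capped at 8214; fixed point is x=8214
Step 3: iterations = ceil(8214/8) = 1027

1027


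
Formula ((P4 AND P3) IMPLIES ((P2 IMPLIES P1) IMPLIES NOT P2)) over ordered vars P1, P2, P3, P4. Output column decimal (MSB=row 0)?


Formula: ((P4 AND P3) IMPLIES ((P2 IMPLIES P1) IMPLIES NOT P2)) over P1, P2, P3, P4 (16 rows)
Evaluate each row (bits = P1,P2,P3,P4, MSB first):
  row 0 [0000]: ((0 AND 0) IMPLIES ((0 IMPLIES 0) IMPLIES NOT 0)) -> 1
  row 1 [0001]: ((1 AND 0) IMPLIES ((0 IMPLIES 0) IMPLIES NOT 0)) -> 1
  row 2 [0010]: ((0 AND 1) IMPLIES ((0 IMPLIES 0) IMPLIES NOT 0)) -> 1
  row 3 [0011]: ((1 AND 1) IMPLIES ((0 IMPLIES 0) IMPLIES NOT 0)) -> 1
  row 4 [0100]: ((0 AND 0) IMPLIES ((1 IMPLIES 0) IMPLIES NOT 1)) -> 1
  row 5 [0101]: ((1 AND 0) IMPLIES ((1 IMPLIES 0) IMPLIES NOT 1)) -> 1
  row 6 [0110]: ((0 AND 1) IMPLIES ((1 IMPLIES 0) IMPLIES NOT 1)) -> 1
  row 7 [0111]: ((1 AND 1) IMPLIES ((1 IMPLIES 0) IMPLIES NOT 1)) -> 1
  row 8 [1000]: ((0 AND 0) IMPLIES ((0 IMPLIES 1) IMPLIES NOT 0)) -> 1
  row 9 [1001]: ((1 AND 0) IMPLIES ((0 IMPLIES 1) IMPLIES NOT 0)) -> 1
  row 10 [1010]: ((0 AND 1) IMPLIES ((0 IMPLIES 1) IMPLIES NOT 0)) -> 1
  row 11 [1011]: ((1 AND 1) IMPLIES ((0 IMPLIES 1) IMPLIES NOT 0)) -> 1
  row 12 [1100]: ((0 AND 0) IMPLIES ((1 IMPLIES 1) IMPLIES NOT 1)) -> 1
  row 13 [1101]: ((1 AND 0) IMPLIES ((1 IMPLIES 1) IMPLIES NOT 1)) -> 1
  row 14 [1110]: ((0 AND 1) IMPLIES ((1 IMPLIES 1) IMPLIES NOT 1)) -> 1
  row 15 [1111]: ((1 AND 1) IMPLIES ((1 IMPLIES 1) IMPLIES NOT 1)) -> 0
Full result column, 4 rows per line (P1,P2 fixed per line; P3,P4 runs 00..11 left to right):
  rows 0-3 [P1,P2=00]: 1111  = hex F
  rows 4-7 [P1,P2=01]: 1111  = hex F
  rows 8-11 [P1,P2=10]: 1111  = hex F
  rows 12-15 [P1,P2=11]: 1110  = hex E
Output column (row 0 .. row 15) = 1111111111111110
Output column grouped in 4s = 1111 1111 1111 1110 = 0xFFFE
Convert to decimal digit by digit (value = value*16 + digit):
  F -> 15
  15*16 + 15 (F) = 255
  255*16 + 15 (F) = 4095
  4095*16 + 14 (E) = 65534
Decimal = 65534

65534


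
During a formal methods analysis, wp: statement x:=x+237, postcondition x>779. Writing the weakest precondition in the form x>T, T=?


Formula: wp(x:=E, P) = P[E/x] (substitute E for x in postcondition)
Step 1: Postcondition: x>779
Step 2: Substitute x+237 for x: x+237>779
Step 3: Solve for x: x > 779-237 = 542

542


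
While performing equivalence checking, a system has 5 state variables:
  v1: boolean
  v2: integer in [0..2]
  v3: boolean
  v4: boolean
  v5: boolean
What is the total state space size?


State space = product of domain sizes of all variables.
Domain sizes:
  v1 (boolean): 2
  v2 (integer in [0..2]): 3
  v3 (boolean): 2
  v4 (boolean): 2
  v5 (boolean): 2
Product = 2 * 3 * 2 * 2 * 2 = 48

48


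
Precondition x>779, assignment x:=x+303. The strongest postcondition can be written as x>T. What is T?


Formula: sp(P, x:=E) = exists old_x. (x = E[old_x/x]) AND P[old_x/x] (old_x is the value of x before the assignment; eliminate old_x by solving x = E[old_x/x] for old_x)
Step 1: Precondition P: x>779, i.e. old_x > 779
Step 2: Assignment gives x = old_x + 303, so old_x = x - 303
Step 3: Substitute into P: x - 303 > 779
Step 4: Simplify: x > 779+303 = 1082

1082


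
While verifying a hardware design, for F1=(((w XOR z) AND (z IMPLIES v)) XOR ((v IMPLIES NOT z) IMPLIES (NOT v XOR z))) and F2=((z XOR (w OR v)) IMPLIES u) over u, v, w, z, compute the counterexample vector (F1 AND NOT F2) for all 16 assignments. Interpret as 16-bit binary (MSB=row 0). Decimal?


F1 = (((w XOR z) AND (z IMPLIES v)) XOR ((v IMPLIES NOT z) IMPLIES (NOT v XOR z)))
F2 = ((z XOR (w OR v)) IMPLIES u)
Counterexample to F1=>F2 is where F1=1 and F2=0.
Evaluate each row (bits = u,v,w,z, MSB first):
  row 0 [0000]: F1=1 F2=1 -> F1&~F2 -> 0
  row 1 [0001]: F1=0 F2=0 -> F1&~F2 -> 0
  row 2 [0010]: F1=0 F2=0 -> F1&~F2 -> 0
  row 3 [0011]: F1=0 F2=1 -> F1&~F2 -> 0
  row 4 [0100]: F1=0 F2=0 -> F1&~F2 -> 0
  row 5 [0101]: F1=0 F2=1 -> F1&~F2 -> 0
  row 6 [0110]: F1=1 F2=0 -> F1&~F2 -> 1
  row 7 [0111]: F1=1 F2=1 -> F1&~F2 -> 0
  row 8 [1000]: F1=1 F2=1 -> F1&~F2 -> 0
  row 9 [1001]: F1=0 F2=1 -> F1&~F2 -> 0
  row 10 [1010]: F1=0 F2=1 -> F1&~F2 -> 0
  row 11 [1011]: F1=0 F2=1 -> F1&~F2 -> 0
  row 12 [1100]: F1=0 F2=1 -> F1&~F2 -> 0
  row 13 [1101]: F1=0 F2=1 -> F1&~F2 -> 0
  row 14 [1110]: F1=1 F2=1 -> F1&~F2 -> 0
  row 15 [1111]: F1=1 F2=1 -> F1&~F2 -> 0
Full result column, 4 rows per line (u,v fixed per line; w,z runs 00..11 left to right):
  rows 0-3 [u,v=00]: 0000  = hex 0
  rows 4-7 [u,v=01]: 0010  = hex 2
  rows 8-11 [u,v=10]: 0000  = hex 0
  rows 12-15 [u,v=11]: 0000  = hex 0
Counterexample vector (row 0 .. row 15) = 0000001000000000
Output column grouped in 4s = 0000 0010 0000 0000 = 0x0200
Convert to decimal digit by digit (value = value*16 + digit):
  0 -> 0
  0*16 + 2 = 2
  2*16 + 0 = 32
  32*16 + 0 = 512
Decimal = 512

512


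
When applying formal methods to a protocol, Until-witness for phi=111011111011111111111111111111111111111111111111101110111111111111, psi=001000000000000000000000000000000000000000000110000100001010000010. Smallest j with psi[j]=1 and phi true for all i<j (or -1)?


(phi U psi) at 0: need smallest j with psi[j]=1 and phi[i]=1 for all i in [0,j).
Scan from step 0:
  step 0: phi=1, psi=0 -> continue
  step 1: phi=1, psi=0 -> continue
  step 2: psi=1 and phi held for [0,2) -> witness found
Witness step = 2

2


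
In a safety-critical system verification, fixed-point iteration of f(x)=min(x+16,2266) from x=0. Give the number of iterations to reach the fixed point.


Step 1: x=0, cap=2266, increment=16
Step 2: x grows by 16 each step until capped at 2266; fixed point is x=2266
Step 3: iterations = ceil(2266/16) = 142

142


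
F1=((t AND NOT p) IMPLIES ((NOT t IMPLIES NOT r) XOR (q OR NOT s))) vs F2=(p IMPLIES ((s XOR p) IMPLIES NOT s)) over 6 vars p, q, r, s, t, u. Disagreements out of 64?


F1 = ((t AND NOT p) IMPLIES ((NOT t IMPLIES NOT r) XOR (q OR NOT s)))
F2 = (p IMPLIES ((s XOR p) IMPLIES NOT s))
Evaluate both on each of 64 rows (bits = p,q,r,s,t,u):
  row 0 [000000]: F1=1 F2=1 -> 0
  row 1 [000001]: F1=1 F2=1 -> 0
  row 2 [000010]: F1=0 F2=1 (differ) -> 1
  row 3 [000011]: F1=0 F2=1 (differ) -> 1
  row 4 [000100]: F1=1 F2=1 -> 0
  (every remaining row is evaluated the same way; all 64 results are listed next)
Full result column, 8 rows per line (p,q,r fixed per line; s,t,u runs 000..111 left to right):
  rows 0-7 [p,q,r=000]: 00110000  (ones: 2)
  rows 8-15 [p,q,r=001]: 00110000  (ones: 2)
  rows 16-23 [p,q,r=010]: 00110011  (ones: 4)
  rows 24-31 [p,q,r=011]: 00110011  (ones: 4)
  rows 32-39 [p,q,r=100]: 00000000  (ones: 0)
  rows 40-47 [p,q,r=101]: 00000000  (ones: 0)
  rows 48-55 [p,q,r=110]: 00000000  (ones: 0)
  rows 56-63 [p,q,r=111]: 00000000  (ones: 0)
Disagreements = 2+2+4+4+0+0+0+0 = 12

12


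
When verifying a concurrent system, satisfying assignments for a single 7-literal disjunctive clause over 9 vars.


Step 1: Total=2^9=512
Step 2: Unsat when all 7 false: 2^2=4
Step 3: Sat=512-4=508

508


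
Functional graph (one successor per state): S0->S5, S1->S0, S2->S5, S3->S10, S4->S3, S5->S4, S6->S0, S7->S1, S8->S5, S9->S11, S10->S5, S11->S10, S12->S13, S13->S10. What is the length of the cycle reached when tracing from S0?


Trace from S0 until a state repeats:
  S0 -> S5 -> S4 -> S3 -> S10 -> S5
S5 first seen at step 1, revisited at step 5.
Cycle length = 5 - 1 = 4

4


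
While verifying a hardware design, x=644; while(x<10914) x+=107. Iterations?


Step 1: x goes from 644 toward 10914 by 107; the body runs while x<10914, so iterations = ceil((bound-start)/step)
Step 2: Distance=10270
Step 3: ceil(10270/107)=96

96


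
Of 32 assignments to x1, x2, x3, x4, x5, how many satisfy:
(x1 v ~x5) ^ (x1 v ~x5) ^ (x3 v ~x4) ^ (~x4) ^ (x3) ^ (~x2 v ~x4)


CNF with 6 clauses over 5 vars (32 assignments).
An assignment satisfies CNF iff every clause has >=1 true literal.
Check each row (bits = x1,x2,x3,x4,x5; clause T/F shown):
  row 0 [00000]: clauses=TTTTFT -> 0
  row 1 [00001]: clauses=FFTTFT -> 0
  row 2 [00010]: clauses=TTFFFT -> 0
  row 3 [00011]: clauses=FFFFFT -> 0
  row 4 [00100]: clauses=TTTTTT -> 1
  row 5 [00101]: clauses=FFTTTT -> 0
  row 6 [00110]: clauses=TTTFTT -> 0
  row 7 [00111]: clauses=FFTFTT -> 0
  row 8 [01000]: clauses=TTTTFT -> 0
  row 9 [01001]: clauses=FFTTFT -> 0
  row 10 [01010]: clauses=TTFFFF -> 0
  row 11 [01011]: clauses=FFFFFF -> 0
  row 12 [01100]: clauses=TTTTTT -> 1
  row 13 [01101]: clauses=FFTTTT -> 0
  row 14 [01110]: clauses=TTTFTF -> 0
  row 15 [01111]: clauses=FFTFTF -> 0
  row 16 [10000]: clauses=TTTTFT -> 0
  row 17 [10001]: clauses=TTTTFT -> 0
  row 18 [10010]: clauses=TTFFFT -> 0
  row 19 [10011]: clauses=TTFFFT -> 0
  row 20 [10100]: clauses=TTTTTT -> 1
  row 21 [10101]: clauses=TTTTTT -> 1
  row 22 [10110]: clauses=TTTFTT -> 0
  row 23 [10111]: clauses=TTTFTT -> 0
  row 24 [11000]: clauses=TTTTFT -> 0
  row 25 [11001]: clauses=TTTTFT -> 0
  row 26 [11010]: clauses=TTFFFF -> 0
  row 27 [11011]: clauses=TTFFFF -> 0
  row 28 [11100]: clauses=TTTTTT -> 1
  row 29 [11101]: clauses=TTTTTT -> 1
  row 30 [11110]: clauses=TTTFTF -> 0
  row 31 [11111]: clauses=TTTFTF -> 0
Full result column, 8 rows per line (x1,x2 fixed per line; x3,x4,x5 runs 000..111 left to right):
  rows 0-7 [x1,x2=00]: 00001000  (ones: 1)
  rows 8-15 [x1,x2=01]: 00001000  (ones: 1)
  rows 16-23 [x1,x2=10]: 00001100  (ones: 2)
  rows 24-31 [x1,x2=11]: 00001100  (ones: 2)
Satisfying assignments = 1+1+2+2 = 6

6


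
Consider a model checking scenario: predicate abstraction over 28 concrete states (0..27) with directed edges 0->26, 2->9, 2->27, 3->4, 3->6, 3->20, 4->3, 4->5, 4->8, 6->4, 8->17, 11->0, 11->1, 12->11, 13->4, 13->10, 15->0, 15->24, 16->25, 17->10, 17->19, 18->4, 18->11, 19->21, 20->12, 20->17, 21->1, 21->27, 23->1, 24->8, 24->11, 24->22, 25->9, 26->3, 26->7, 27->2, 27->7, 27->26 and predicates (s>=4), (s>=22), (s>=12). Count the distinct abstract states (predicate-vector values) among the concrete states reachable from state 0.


BFS from 0:
Concrete reachable: {0, 1, 2, 3, 4, 5, 6, 7, 8, 9, 10, 11, 12, 17, 19, 20, 21, 26, 27}
Abstract via predicates (s>=4), (s>=22), (s>=12):
  (0,0,0) <- {0, 1, 2, 3}
  (1,0,0) <- {4, 5, 6, 7, 8, 9, 10, 11}
  (1,0,1) <- {12, 17, 19, 20, 21}
  (1,1,1) <- {26, 27}
Distinct abstract states = 4

4


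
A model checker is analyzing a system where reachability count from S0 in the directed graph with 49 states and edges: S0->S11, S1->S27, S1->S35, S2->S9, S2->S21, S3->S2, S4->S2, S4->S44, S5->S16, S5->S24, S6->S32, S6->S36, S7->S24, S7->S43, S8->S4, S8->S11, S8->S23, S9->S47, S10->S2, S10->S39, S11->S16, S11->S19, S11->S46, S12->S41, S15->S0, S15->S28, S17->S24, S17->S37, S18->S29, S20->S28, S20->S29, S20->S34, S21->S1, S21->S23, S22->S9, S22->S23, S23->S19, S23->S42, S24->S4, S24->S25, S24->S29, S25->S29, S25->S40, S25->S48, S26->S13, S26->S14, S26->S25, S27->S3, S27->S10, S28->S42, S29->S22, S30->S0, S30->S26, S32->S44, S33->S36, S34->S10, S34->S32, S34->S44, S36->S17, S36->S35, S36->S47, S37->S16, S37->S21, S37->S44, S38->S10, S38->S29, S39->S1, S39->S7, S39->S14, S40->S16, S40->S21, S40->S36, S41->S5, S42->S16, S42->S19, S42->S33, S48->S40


BFS from S0:
  layer 0: {S0}
  layer 1: {S11}
  layer 2: {S16, S19, S46}
Reachable set: {S0, S11, S16, S19, S46}
Count = 5

5


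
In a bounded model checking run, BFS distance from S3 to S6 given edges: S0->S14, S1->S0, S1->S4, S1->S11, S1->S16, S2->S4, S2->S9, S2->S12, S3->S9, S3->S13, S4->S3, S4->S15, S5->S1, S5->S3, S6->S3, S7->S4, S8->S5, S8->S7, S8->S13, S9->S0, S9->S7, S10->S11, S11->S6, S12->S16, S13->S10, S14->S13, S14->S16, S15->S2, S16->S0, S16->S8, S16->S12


BFS layer-by-layer from S3:
  dist 0: {S3}
  dist 1: {S9, S13}
  dist 2: {S0, S7, S10}
  dist 3: {S4, S11, S14}
  dist 4: {S6, S15, S16}
  -> S6 reached at distance 4
Shortest path length = 4

4


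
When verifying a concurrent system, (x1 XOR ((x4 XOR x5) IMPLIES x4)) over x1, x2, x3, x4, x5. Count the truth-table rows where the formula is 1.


Formula: (x1 XOR ((x4 XOR x5) IMPLIES x4)) over 5 vars (32 rows)
Evaluate each row (x1, x2, x3, x4, x5 as bits, MSB first):
  row 0 [00000]: (0 XOR ((0 XOR 0) IMPLIES 0)) -> 1
  row 1 [00001]: (0 XOR ((0 XOR 1) IMPLIES 0)) -> 0
  row 2 [00010]: (0 XOR ((1 XOR 0) IMPLIES 1)) -> 1
  row 3 [00011]: (0 XOR ((1 XOR 1) IMPLIES 1)) -> 1
  row 4 [00100]: (0 XOR ((0 XOR 0) IMPLIES 0)) -> 1
  row 5 [00101]: (0 XOR ((0 XOR 1) IMPLIES 0)) -> 0
  row 6 [00110]: (0 XOR ((1 XOR 0) IMPLIES 1)) -> 1
  row 7 [00111]: (0 XOR ((1 XOR 1) IMPLIES 1)) -> 1
  row 8 [01000]: (0 XOR ((0 XOR 0) IMPLIES 0)) -> 1
  row 9 [01001]: (0 XOR ((0 XOR 1) IMPLIES 0)) -> 0
  row 10 [01010]: (0 XOR ((1 XOR 0) IMPLIES 1)) -> 1
  row 11 [01011]: (0 XOR ((1 XOR 1) IMPLIES 1)) -> 1
  row 12 [01100]: (0 XOR ((0 XOR 0) IMPLIES 0)) -> 1
  row 13 [01101]: (0 XOR ((0 XOR 1) IMPLIES 0)) -> 0
  row 14 [01110]: (0 XOR ((1 XOR 0) IMPLIES 1)) -> 1
  row 15 [01111]: (0 XOR ((1 XOR 1) IMPLIES 1)) -> 1
  row 16 [10000]: (1 XOR ((0 XOR 0) IMPLIES 0)) -> 0
  row 17 [10001]: (1 XOR ((0 XOR 1) IMPLIES 0)) -> 1
  row 18 [10010]: (1 XOR ((1 XOR 0) IMPLIES 1)) -> 0
  row 19 [10011]: (1 XOR ((1 XOR 1) IMPLIES 1)) -> 0
  row 20 [10100]: (1 XOR ((0 XOR 0) IMPLIES 0)) -> 0
  row 21 [10101]: (1 XOR ((0 XOR 1) IMPLIES 0)) -> 1
  row 22 [10110]: (1 XOR ((1 XOR 0) IMPLIES 1)) -> 0
  row 23 [10111]: (1 XOR ((1 XOR 1) IMPLIES 1)) -> 0
  row 24 [11000]: (1 XOR ((0 XOR 0) IMPLIES 0)) -> 0
  row 25 [11001]: (1 XOR ((0 XOR 1) IMPLIES 0)) -> 1
  row 26 [11010]: (1 XOR ((1 XOR 0) IMPLIES 1)) -> 0
  row 27 [11011]: (1 XOR ((1 XOR 1) IMPLIES 1)) -> 0
  row 28 [11100]: (1 XOR ((0 XOR 0) IMPLIES 0)) -> 0
  row 29 [11101]: (1 XOR ((0 XOR 1) IMPLIES 0)) -> 1
  row 30 [11110]: (1 XOR ((1 XOR 0) IMPLIES 1)) -> 0
  row 31 [11111]: (1 XOR ((1 XOR 1) IMPLIES 1)) -> 0
Full result column, 8 rows per line (x1,x2 fixed per line; x3,x4,x5 runs 000..111 left to right):
  rows 0-7 [x1,x2=00]: 10111011  (ones: 6)
  rows 8-15 [x1,x2=01]: 10111011  (ones: 6)
  rows 16-23 [x1,x2=10]: 01000100  (ones: 2)
  rows 24-31 [x1,x2=11]: 01000100  (ones: 2)
Count of 1-rows = 6+6+2+2 = 16

16


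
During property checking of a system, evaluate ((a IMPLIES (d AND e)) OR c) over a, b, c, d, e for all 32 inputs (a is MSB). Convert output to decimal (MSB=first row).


Formula: ((a IMPLIES (d AND e)) OR c) over a, b, c, d, e (32 rows)
Evaluate each row (bits = a,b,c,d,e, MSB first):
  row 0 [00000]: ((0 IMPLIES (0 AND 0)) OR 0) -> 1
  row 1 [00001]: ((0 IMPLIES (0 AND 1)) OR 0) -> 1
  row 2 [00010]: ((0 IMPLIES (1 AND 0)) OR 0) -> 1
  row 3 [00011]: ((0 IMPLIES (1 AND 1)) OR 0) -> 1
  row 4 [00100]: ((0 IMPLIES (0 AND 0)) OR 1) -> 1
  row 5 [00101]: ((0 IMPLIES (0 AND 1)) OR 1) -> 1
  row 6 [00110]: ((0 IMPLIES (1 AND 0)) OR 1) -> 1
  row 7 [00111]: ((0 IMPLIES (1 AND 1)) OR 1) -> 1
  row 8 [01000]: ((0 IMPLIES (0 AND 0)) OR 0) -> 1
  row 9 [01001]: ((0 IMPLIES (0 AND 1)) OR 0) -> 1
  row 10 [01010]: ((0 IMPLIES (1 AND 0)) OR 0) -> 1
  row 11 [01011]: ((0 IMPLIES (1 AND 1)) OR 0) -> 1
  row 12 [01100]: ((0 IMPLIES (0 AND 0)) OR 1) -> 1
  row 13 [01101]: ((0 IMPLIES (0 AND 1)) OR 1) -> 1
  row 14 [01110]: ((0 IMPLIES (1 AND 0)) OR 1) -> 1
  row 15 [01111]: ((0 IMPLIES (1 AND 1)) OR 1) -> 1
  row 16 [10000]: ((1 IMPLIES (0 AND 0)) OR 0) -> 0
  row 17 [10001]: ((1 IMPLIES (0 AND 1)) OR 0) -> 0
  row 18 [10010]: ((1 IMPLIES (1 AND 0)) OR 0) -> 0
  row 19 [10011]: ((1 IMPLIES (1 AND 1)) OR 0) -> 1
  row 20 [10100]: ((1 IMPLIES (0 AND 0)) OR 1) -> 1
  row 21 [10101]: ((1 IMPLIES (0 AND 1)) OR 1) -> 1
  row 22 [10110]: ((1 IMPLIES (1 AND 0)) OR 1) -> 1
  row 23 [10111]: ((1 IMPLIES (1 AND 1)) OR 1) -> 1
  row 24 [11000]: ((1 IMPLIES (0 AND 0)) OR 0) -> 0
  row 25 [11001]: ((1 IMPLIES (0 AND 1)) OR 0) -> 0
  row 26 [11010]: ((1 IMPLIES (1 AND 0)) OR 0) -> 0
  row 27 [11011]: ((1 IMPLIES (1 AND 1)) OR 0) -> 1
  row 28 [11100]: ((1 IMPLIES (0 AND 0)) OR 1) -> 1
  row 29 [11101]: ((1 IMPLIES (0 AND 1)) OR 1) -> 1
  row 30 [11110]: ((1 IMPLIES (1 AND 0)) OR 1) -> 1
  row 31 [11111]: ((1 IMPLIES (1 AND 1)) OR 1) -> 1
Full result column, 4 rows per line (a,b,c fixed per line; d,e runs 00..11 left to right):
  rows 0-3 [a,b,c=000]: 1111  = hex F
  rows 4-7 [a,b,c=001]: 1111  = hex F
  rows 8-11 [a,b,c=010]: 1111  = hex F
  rows 12-15 [a,b,c=011]: 1111  = hex F
  rows 16-19 [a,b,c=100]: 0001  = hex 1
  rows 20-23 [a,b,c=101]: 1111  = hex F
  rows 24-27 [a,b,c=110]: 0001  = hex 1
  rows 28-31 [a,b,c=111]: 1111  = hex F
Output column (row 0 .. row 31) = 11111111111111110001111100011111
Output column grouped in 4s = 1111 1111 1111 1111 0001 1111 0001 1111 = 0xFFFF1F1F
Convert to decimal digit by digit (value = value*16 + digit):
  F -> 15
  15*16 + 15 (F) = 255
  255*16 + 15 (F) = 4095
  4095*16 + 15 (F) = 65535
  65535*16 + 1 = 1048561
  1048561*16 + 15 (F) = 16776991
  16776991*16 + 1 = 268431857
  268431857*16 + 15 (F) = 4294909727
Decimal = 4294909727

4294909727


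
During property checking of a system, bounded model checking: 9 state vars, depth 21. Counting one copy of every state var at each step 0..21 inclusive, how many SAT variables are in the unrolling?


BMC unrolls to depth k, creating one copy of each state var for steps 0..k.
Step count = 21 + 1 = 22 (steps 0 through 21)
Vars per step = 9
Total = 9 * 22 = 198

198


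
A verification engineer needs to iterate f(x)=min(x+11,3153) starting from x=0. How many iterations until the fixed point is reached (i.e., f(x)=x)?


Step 1: x=0, cap=3153, increment=11
Step 2: x grows by 11 each step until capped at 3153; fixed point is x=3153
Step 3: iterations = ceil(3153/11) = 287

287


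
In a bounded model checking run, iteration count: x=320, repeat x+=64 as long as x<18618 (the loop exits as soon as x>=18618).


Step 1: x goes from 320 toward 18618 by 64; the body runs while x<18618, so iterations = ceil((bound-start)/step)
Step 2: Distance=18298
Step 3: ceil(18298/64)=286

286


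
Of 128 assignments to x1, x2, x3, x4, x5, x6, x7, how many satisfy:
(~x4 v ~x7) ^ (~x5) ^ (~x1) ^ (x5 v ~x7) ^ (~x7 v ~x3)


CNF with 5 clauses over 7 vars (128 assignments).
An assignment satisfies CNF iff every clause has >=1 true literal.
Check each row (bits = x1,x2,x3,x4,x5,x6,x7; clause T/F shown):
  row 0 [0000000]: clauses=TTTTT -> 1
  row 1 [0000001]: clauses=TTTFT -> 0
  row 2 [0000010]: clauses=TTTTT -> 1
  row 3 [0000011]: clauses=TTTFT -> 0
  row 4 [0000100]: clauses=TFTTT -> 0
  (every remaining row is evaluated the same way; all 128 results are listed next)
Full result column, 8 rows per line (x1,x2,x3,x4 fixed per line; x5,x6,x7 runs 000..111 left to right):
  rows 0-7 [x1,x2,x3,x4=0000]: 10100000  (ones: 2)
  rows 8-15 [x1,x2,x3,x4=0001]: 10100000  (ones: 2)
  rows 16-23 [x1,x2,x3,x4=0010]: 10100000  (ones: 2)
  rows 24-31 [x1,x2,x3,x4=0011]: 10100000  (ones: 2)
  rows 32-39 [x1,x2,x3,x4=0100]: 10100000  (ones: 2)
  rows 40-47 [x1,x2,x3,x4=0101]: 10100000  (ones: 2)
  rows 48-55 [x1,x2,x3,x4=0110]: 10100000  (ones: 2)
  rows 56-63 [x1,x2,x3,x4=0111]: 10100000  (ones: 2)
  rows 64-71 [x1,x2,x3,x4=1000]: 00000000  (ones: 0)
  rows 72-79 [x1,x2,x3,x4=1001]: 00000000  (ones: 0)
  rows 80-87 [x1,x2,x3,x4=1010]: 00000000  (ones: 0)
  rows 88-95 [x1,x2,x3,x4=1011]: 00000000  (ones: 0)
  rows 96-103 [x1,x2,x3,x4=1100]: 00000000  (ones: 0)
  rows 104-111 [x1,x2,x3,x4=1101]: 00000000  (ones: 0)
  rows 112-119 [x1,x2,x3,x4=1110]: 00000000  (ones: 0)
  rows 120-127 [x1,x2,x3,x4=1111]: 00000000  (ones: 0)
Satisfying assignments = 2+2+2+2+2+2+2+2+0+0+0+0+0+0+0+0 = 16

16


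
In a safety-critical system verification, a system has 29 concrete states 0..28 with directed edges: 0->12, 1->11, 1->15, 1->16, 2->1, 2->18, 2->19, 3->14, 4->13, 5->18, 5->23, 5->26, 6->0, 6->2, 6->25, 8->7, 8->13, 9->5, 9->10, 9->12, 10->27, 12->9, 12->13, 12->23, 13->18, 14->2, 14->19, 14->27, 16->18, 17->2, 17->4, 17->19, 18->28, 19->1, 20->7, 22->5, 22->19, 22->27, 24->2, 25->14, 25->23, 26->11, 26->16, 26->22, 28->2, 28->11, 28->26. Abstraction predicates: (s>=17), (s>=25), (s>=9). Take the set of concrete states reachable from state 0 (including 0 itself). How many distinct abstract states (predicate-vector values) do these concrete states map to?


BFS from 0:
Concrete reachable: {0, 1, 2, 5, 9, 10, 11, 12, 13, 15, 16, 18, 19, 22, 23, 26, 27, 28}
Abstract via predicates (s>=17), (s>=25), (s>=9):
  (0,0,0) <- {0, 1, 2, 5}
  (0,0,1) <- {9, 10, 11, 12, 13, 15, 16}
  (1,0,1) <- {18, 19, 22, 23}
  (1,1,1) <- {26, 27, 28}
Distinct abstract states = 4

4


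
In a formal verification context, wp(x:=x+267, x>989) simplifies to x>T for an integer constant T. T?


Formula: wp(x:=E, P) = P[E/x] (substitute E for x in postcondition)
Step 1: Postcondition: x>989
Step 2: Substitute x+267 for x: x+267>989
Step 3: Solve for x: x > 989-267 = 722

722
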